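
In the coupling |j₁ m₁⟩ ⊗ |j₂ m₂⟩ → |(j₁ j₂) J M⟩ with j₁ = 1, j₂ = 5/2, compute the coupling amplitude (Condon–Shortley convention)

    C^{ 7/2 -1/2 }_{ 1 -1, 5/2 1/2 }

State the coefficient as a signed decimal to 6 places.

+0.534522  (= +√(2/7))

j₁+j₂−J=0  J+j₁−j₂=2  J−j₁+j₂=5  j₁+j₂+J+1=8
(j₁±m₁, j₂±m₂, J±M) = (0,2,3,2,3,4)
P² = 1152/7
sum k=0..0:
  [0] +1/24 = 1/24
S = 1/24
C² = P²·S² = 2/7 ; C = +0.534522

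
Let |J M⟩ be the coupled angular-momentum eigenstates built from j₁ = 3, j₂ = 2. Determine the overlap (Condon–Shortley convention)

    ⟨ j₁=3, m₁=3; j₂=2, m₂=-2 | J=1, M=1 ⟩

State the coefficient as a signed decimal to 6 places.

+√(3/7) ≈ +0.654654

√[3·4!2!0!/7! · 6!0!0!4!2!0!] = √(6912/7)
  +(−1)^0/∏(0,4,0,0,2,0)! = 1/48  (running 1/48)
⟨..|..⟩ = √(6912/7)·(1/48) = +0.654654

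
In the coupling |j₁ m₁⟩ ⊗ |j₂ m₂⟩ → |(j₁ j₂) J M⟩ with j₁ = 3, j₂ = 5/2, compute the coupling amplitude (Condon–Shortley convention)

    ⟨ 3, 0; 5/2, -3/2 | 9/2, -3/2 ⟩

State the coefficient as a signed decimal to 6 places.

j₁+j₂−J=1  J+j₁−j₂=5  J−j₁+j₂=4  j₁+j₂+J+1=11
(j₁±m₁, j₂±m₂, J±M) = (3,3,1,4,3,6)
P² = 207360/77
sum k=0..1:
  [0] +1/72 = 1/72
  [1] −1/288 = -1/288
S = 1/96
C² = P²·S² = 45/154 ; C = +0.540562

+√(45/154) = +0.540562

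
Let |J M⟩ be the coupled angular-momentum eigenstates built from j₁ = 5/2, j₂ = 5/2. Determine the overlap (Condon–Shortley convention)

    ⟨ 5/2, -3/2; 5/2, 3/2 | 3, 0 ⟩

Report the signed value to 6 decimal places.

triangle: 2!·3!·3!/9! = 72/362880
(j±m)!: 1!·4!·4!·1!·3!·3! = 20736
prefactor² = (2J+1)·Δ·N² = 144/5
  k=1: −1/(1!·1!·3!·3!·0!·0!) = -1/36
  k=2: +1/(2!·0!·2!·2!·1!·1!) = 1/8
Σ = 7/72  ⇒  CG² = 144/5·7/72² = 49/180
CG = +√(49/180) = +0.521749

+√(49/180) ≈ +0.521749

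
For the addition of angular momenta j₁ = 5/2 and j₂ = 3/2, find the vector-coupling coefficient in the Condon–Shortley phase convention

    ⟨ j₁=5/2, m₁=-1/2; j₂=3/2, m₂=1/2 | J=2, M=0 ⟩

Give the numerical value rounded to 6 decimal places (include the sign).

triangle: 2!*3!*1!/7! = 12/5040
(j±m)!: 2!*3!*2!*1!*2!*2! = 96
prefactor² = (2J+1)*Δ*N² = 8/7
  k=1: −1/(1!*1!*2!*1!*1!*0!) = -1/2
  k=2: +1/(2!*0!*1!*0!*2!*1!) = 1/4
Σ = -1/4  ⇒  CG² = 8/7*(-1/4)² = 1/14
CG = −√(1/14) = -0.267261

−√(1/14) = -0.267261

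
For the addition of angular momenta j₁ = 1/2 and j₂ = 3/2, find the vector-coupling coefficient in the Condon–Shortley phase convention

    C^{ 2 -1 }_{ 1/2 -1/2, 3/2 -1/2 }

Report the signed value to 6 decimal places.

+0.866025

√[5·0!1!3!/5! · 0!1!1!2!1!3!] = √(3)
  +(−1)^0/∏(0,0,1,1,0,2)! = 1/2  (running 1/2)
⟨..|..⟩ = √(3)·(1/2) = +0.866025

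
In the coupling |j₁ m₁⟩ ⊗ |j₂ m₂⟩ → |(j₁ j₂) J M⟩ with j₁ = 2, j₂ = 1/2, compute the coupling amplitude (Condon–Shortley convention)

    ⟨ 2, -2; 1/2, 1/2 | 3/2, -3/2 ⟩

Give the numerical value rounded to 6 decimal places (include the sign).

triangle: 1!×3!×0!/5! = 6/120
(j±m)!: 0!×4!×1!×0!×0!×3! = 144
prefactor² = (2J+1)×Δ×N² = 144/5
  k=1: −1/(1!×0!×3!×0!×0!×0!) = -1/6
Σ = -1/6  ⇒  CG² = 144/5×(-1/6)² = 4/5
CG = −√(4/5) = -0.894427

−√(4/5) = -0.894427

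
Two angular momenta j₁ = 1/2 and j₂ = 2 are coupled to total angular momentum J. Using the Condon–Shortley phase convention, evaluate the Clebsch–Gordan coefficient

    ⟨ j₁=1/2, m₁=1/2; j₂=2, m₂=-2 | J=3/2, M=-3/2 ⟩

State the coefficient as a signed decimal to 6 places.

j₁+j₂−J=1  J+j₁−j₂=0  J−j₁+j₂=3  j₁+j₂+J+1=5
(j₁±m₁, j₂±m₂, J±M) = (1,0,0,4,0,3)
P² = 144/5
sum k=0..0:
  [0] +1/6 = 1/6
S = 1/6
C² = P²·S² = 4/5 ; C = +0.894427

+√(4/5) ≈ +0.894427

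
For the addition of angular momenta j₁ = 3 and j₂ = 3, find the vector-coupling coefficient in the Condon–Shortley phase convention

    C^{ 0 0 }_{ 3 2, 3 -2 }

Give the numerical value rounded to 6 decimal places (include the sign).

j₁+j₂−J=6  J+j₁−j₂=0  J−j₁+j₂=0  j₁+j₂+J+1=7
(j₁±m₁, j₂±m₂, J±M) = (5,1,1,5,0,0)
P² = 14400/7
sum k=1..1:
  [1] −1/120 = -1/120
S = -1/120
C² = P²·S² = 1/7 ; C = -0.377964

-0.377964  (= −√(1/7))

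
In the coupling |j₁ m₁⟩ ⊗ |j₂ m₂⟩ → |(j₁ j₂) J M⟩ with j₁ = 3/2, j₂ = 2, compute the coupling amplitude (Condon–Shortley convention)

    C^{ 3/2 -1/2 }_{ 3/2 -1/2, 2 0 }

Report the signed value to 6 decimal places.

−√(1/5) = -0.447214

triangle: 2!*1!*2!/6! = 4/720
(j±m)!: 1!*2!*2!*2!*1!*2! = 16
prefactor² = (2J+1)*Δ*N² = 16/45
  k=1: −1/(1!*1!*1!*1!*0!*1!) = -1
  k=2: +1/(2!*0!*0!*0!*1!*2!) = 1/4
Σ = -3/4  ⇒  CG² = 16/45*(-3/4)² = 1/5
CG = −√(1/5) = -0.447214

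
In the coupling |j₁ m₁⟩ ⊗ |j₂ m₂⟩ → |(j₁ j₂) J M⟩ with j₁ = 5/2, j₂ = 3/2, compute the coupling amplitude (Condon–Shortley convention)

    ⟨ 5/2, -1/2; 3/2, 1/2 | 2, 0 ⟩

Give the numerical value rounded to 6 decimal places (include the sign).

-0.267261

√[5·2!3!1!/7! · 2!3!2!1!2!2!] = √(8/7)
  +(−1)^1/∏(1,1,2,1,1,0)! = -1/2  (running -1/2)
  +(−1)^2/∏(2,0,1,0,2,1)! = 1/4  (running -1/4)
⟨..|..⟩ = √(8/7)·(-1/4) = -0.267261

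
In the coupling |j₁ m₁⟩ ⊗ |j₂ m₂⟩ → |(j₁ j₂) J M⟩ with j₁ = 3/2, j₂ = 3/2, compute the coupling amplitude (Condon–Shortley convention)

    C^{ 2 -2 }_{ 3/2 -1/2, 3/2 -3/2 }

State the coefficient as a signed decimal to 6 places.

+√(1/2) = +0.707107

triangle: 1!*2!*2!/6! = 4/720
(j±m)!: 1!*2!*0!*3!*0!*4! = 288
prefactor² = (2J+1)*Δ*N² = 8
  k=0: +1/(0!*1!*2!*0!*0!*2!) = 1/4
Σ = 1/4  ⇒  CG² = 8*1/4² = 1/2
CG = +√(1/2) = +0.707107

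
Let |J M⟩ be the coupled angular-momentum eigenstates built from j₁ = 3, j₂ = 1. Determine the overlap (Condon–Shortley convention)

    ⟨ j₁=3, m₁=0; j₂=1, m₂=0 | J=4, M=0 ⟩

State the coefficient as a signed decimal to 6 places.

+0.755929  (= +√(4/7))

√[9·0!6!2!/9! · 3!3!1!1!4!4!] = √(5184/7)
  +(−1)^0/∏(0,0,3,1,3,1)! = 1/36  (running 1/36)
⟨..|..⟩ = √(5184/7)·(1/36) = +0.755929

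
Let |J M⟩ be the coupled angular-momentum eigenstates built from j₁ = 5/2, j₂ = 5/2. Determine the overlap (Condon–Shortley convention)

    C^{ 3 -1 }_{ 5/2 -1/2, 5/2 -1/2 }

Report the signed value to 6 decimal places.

√[7·2!3!3!/9! · 2!3!2!3!2!4!] = √(48/5)
  +(−1)^0/∏(0,2,3,2,0,1)! = 1/24  (running 1/24)
  +(−1)^1/∏(1,1,2,1,1,2)! = -1/4  (running -5/24)
  +(−1)^2/∏(2,0,1,0,2,3)! = 1/24  (running -1/6)
⟨..|..⟩ = √(48/5)·(-1/6) = -0.516398

−√(4/15) = -0.516398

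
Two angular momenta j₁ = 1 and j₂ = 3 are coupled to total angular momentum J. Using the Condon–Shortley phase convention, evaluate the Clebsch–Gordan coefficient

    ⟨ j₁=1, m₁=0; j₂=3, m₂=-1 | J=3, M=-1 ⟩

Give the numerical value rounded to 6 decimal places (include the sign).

+0.288675  (= +√(1/12))

j₁+j₂−J=1  J+j₁−j₂=1  J−j₁+j₂=5  j₁+j₂+J+1=8
(j₁±m₁, j₂±m₂, J±M) = (1,1,2,4,2,4)
P² = 48
sum k=0..1:
  [0] +1/12 = 1/12
  [1] −1/24 = -1/24
S = 1/24
C² = P²·S² = 1/12 ; C = +0.288675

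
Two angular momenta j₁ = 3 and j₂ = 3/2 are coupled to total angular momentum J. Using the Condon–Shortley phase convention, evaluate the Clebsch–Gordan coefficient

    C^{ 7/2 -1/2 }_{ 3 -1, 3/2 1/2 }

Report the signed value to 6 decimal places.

√[8·1!5!2!/9! · 2!4!2!1!3!4!] = √(512/7)
  +(−1)^0/∏(0,1,4,2,1,0)! = 1/48  (running 1/48)
  +(−1)^1/∏(1,0,3,1,2,1)! = -1/12  (running -1/16)
⟨..|..⟩ = √(512/7)·(-1/16) = -0.534522

−√(2/7) = -0.534522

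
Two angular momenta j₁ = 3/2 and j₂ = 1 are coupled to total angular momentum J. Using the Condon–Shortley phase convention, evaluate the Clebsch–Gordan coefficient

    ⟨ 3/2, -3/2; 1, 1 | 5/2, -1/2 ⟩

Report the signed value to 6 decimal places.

triangle: 0!·3!·2!/6! = 12/720
(j±m)!: 0!·3!·2!·0!·2!·3! = 144
prefactor² = (2J+1)·Δ·N² = 72/5
  k=0: +1/(0!·0!·3!·2!·0!·0!) = 1/12
Σ = 1/12  ⇒  CG² = 72/5·1/12² = 1/10
CG = +√(1/10) = +0.316228

+0.316228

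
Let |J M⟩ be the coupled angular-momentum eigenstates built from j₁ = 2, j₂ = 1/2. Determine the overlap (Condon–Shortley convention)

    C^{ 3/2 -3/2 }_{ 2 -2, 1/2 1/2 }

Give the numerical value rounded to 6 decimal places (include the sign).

-0.894427  (= −√(4/5))

j₁+j₂−J=1  J+j₁−j₂=3  J−j₁+j₂=0  j₁+j₂+J+1=5
(j₁±m₁, j₂±m₂, J±M) = (0,4,1,0,0,3)
P² = 144/5
sum k=1..1:
  [1] −1/6 = -1/6
S = -1/6
C² = P²·S² = 4/5 ; C = -0.894427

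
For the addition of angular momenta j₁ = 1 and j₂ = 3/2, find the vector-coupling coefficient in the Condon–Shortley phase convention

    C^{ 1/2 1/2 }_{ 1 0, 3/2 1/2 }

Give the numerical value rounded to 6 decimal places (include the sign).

-0.577350  (= −√(1/3))

triangle: 2!×0!×1!/4! = 2/24
(j±m)!: 1!×1!×2!×1!×1!×0! = 2
prefactor² = (2J+1)×Δ×N² = 1/3
  k=1: −1/(1!×1!×0!×1!×0!×0!) = -1
Σ = -1  ⇒  CG² = 1/3×(-1)² = 1/3
CG = −√(1/3) = -0.577350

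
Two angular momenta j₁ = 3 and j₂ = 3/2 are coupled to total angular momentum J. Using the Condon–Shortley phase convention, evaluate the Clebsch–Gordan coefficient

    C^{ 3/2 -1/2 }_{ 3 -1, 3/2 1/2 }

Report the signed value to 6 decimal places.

+√(12/35) ≈ +0.585540

√[4·3!3!0!/7! · 2!4!2!1!1!2!] = √(192/35)
  +(−1)^2/∏(2,1,2,0,1,0)! = 1/4  (running 1/4)
⟨..|..⟩ = √(192/35)·(1/4) = +0.585540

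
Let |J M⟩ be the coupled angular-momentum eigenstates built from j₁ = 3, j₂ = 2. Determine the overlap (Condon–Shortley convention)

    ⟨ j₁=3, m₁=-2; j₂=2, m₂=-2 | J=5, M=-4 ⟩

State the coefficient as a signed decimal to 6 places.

√[11·0!6!4!/11! · 1!5!0!4!1!9!] = √(4976640)
  +(−1)^0/∏(0,0,5,0,1,4)! = 1/2880  (running 1/2880)
⟨..|..⟩ = √(4976640)·(1/2880) = +0.774597

+√(3/5) ≈ +0.774597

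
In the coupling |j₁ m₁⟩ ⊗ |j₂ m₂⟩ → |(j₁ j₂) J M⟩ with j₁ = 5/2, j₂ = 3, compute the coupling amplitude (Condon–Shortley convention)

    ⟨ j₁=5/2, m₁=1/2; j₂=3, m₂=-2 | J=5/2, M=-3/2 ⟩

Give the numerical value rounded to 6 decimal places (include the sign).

-0.267261

√[6·3!2!3!/9! · 3!2!1!5!1!4!] = √(288/7)
  +(−1)^0/∏(0,3,2,1,0,2)! = 1/24  (running 1/24)
  +(−1)^1/∏(1,2,1,0,1,3)! = -1/12  (running -1/24)
⟨..|..⟩ = √(288/7)·(-1/24) = -0.267261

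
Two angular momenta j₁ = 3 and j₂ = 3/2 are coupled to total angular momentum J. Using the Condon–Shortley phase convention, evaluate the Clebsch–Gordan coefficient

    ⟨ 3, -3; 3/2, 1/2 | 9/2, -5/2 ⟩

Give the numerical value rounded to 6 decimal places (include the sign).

+√(1/12) ≈ +0.288675

triangle: 0!·6!·3!/10! = 4320/3628800
(j±m)!: 0!·6!·2!·1!·2!·7! = 14515200
prefactor² = (2J+1)·Δ·N² = 172800
  k=0: +1/(0!·0!·6!·2!·0!·1!) = 1/1440
Σ = 1/1440  ⇒  CG² = 172800·1/1440² = 1/12
CG = +√(1/12) = +0.288675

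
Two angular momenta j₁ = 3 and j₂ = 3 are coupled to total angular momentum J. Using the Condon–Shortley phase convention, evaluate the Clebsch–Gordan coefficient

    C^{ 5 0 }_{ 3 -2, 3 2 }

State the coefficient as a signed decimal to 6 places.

−√(4/21) ≈ -0.436436

√[11·1!5!5!/12! · 1!5!5!1!5!5!] = √(480000/7)
  +(−1)^0/∏(0,1,5,5,0,0)! = 1/14400  (running 1/14400)
  +(−1)^1/∏(1,0,4,4,1,1)! = -1/576  (running -1/600)
⟨..|..⟩ = √(480000/7)·(-1/600) = -0.436436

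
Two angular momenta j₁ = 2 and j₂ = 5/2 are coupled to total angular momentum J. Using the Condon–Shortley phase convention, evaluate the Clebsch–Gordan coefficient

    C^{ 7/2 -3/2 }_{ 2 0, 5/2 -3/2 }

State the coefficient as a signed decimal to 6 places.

j₁+j₂−J=1  J+j₁−j₂=3  J−j₁+j₂=4  j₁+j₂+J+1=9
(j₁±m₁, j₂±m₂, J±M) = (2,2,1,4,2,5)
P² = 512/7
sum k=0..1:
  [0] +1/12 = 1/12
  [1] −1/48 = -1/48
S = 1/16
C² = P²·S² = 2/7 ; C = +0.534522

+0.534522  (= +√(2/7))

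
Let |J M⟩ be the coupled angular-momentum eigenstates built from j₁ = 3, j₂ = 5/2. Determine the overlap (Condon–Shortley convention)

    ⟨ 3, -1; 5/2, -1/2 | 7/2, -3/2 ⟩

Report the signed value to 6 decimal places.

-0.487950

√[8·2!4!3!/10! · 2!4!2!3!2!5!] = √(3072/35)
  +(−1)^0/∏(0,2,4,2,0,1)! = 1/96  (running 1/96)
  +(−1)^1/∏(1,1,3,1,1,2)! = -1/12  (running -7/96)
  +(−1)^2/∏(2,0,2,0,2,3)! = 1/48  (running -5/96)
⟨..|..⟩ = √(3072/35)·(-5/96) = -0.487950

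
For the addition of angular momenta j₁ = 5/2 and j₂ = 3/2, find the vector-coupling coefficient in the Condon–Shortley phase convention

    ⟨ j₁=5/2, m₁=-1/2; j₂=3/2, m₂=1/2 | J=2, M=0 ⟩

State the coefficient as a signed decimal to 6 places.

-0.267261  (= −√(1/14))

triangle: 2!*3!*1!/7! = 12/5040
(j±m)!: 2!*3!*2!*1!*2!*2! = 96
prefactor² = (2J+1)*Δ*N² = 8/7
  k=1: −1/(1!*1!*2!*1!*1!*0!) = -1/2
  k=2: +1/(2!*0!*1!*0!*2!*1!) = 1/4
Σ = -1/4  ⇒  CG² = 8/7*(-1/4)² = 1/14
CG = −√(1/14) = -0.267261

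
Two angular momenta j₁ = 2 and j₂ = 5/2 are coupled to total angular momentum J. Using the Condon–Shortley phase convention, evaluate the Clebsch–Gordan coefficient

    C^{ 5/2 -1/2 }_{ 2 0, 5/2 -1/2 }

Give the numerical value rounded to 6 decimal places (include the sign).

−√(8/35) = -0.478091

j₁+j₂−J=2  J+j₁−j₂=2  J−j₁+j₂=3  j₁+j₂+J+1=8
(j₁±m₁, j₂±m₂, J±M) = (2,2,2,3,2,3)
P² = 72/35
sum k=0..2:
  [0] +1/8 = 1/8
  [1] −1/2 = -1/2
  [2] +1/24 = 1/24
S = -1/3
C² = P²·S² = 8/35 ; C = -0.478091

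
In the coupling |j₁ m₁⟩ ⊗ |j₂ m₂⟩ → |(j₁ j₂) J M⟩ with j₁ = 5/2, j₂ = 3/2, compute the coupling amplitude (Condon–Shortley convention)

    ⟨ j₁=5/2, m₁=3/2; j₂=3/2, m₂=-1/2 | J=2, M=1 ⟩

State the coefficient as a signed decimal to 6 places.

√[5·2!3!1!/7! · 4!1!1!2!3!1!] = √(24/7)
  +(−1)^0/∏(0,2,1,1,2,0)! = 1/4  (running 1/4)
  +(−1)^1/∏(1,1,0,0,3,1)! = -1/6  (running 1/12)
⟨..|..⟩ = √(24/7)·(1/12) = +0.154303

+0.154303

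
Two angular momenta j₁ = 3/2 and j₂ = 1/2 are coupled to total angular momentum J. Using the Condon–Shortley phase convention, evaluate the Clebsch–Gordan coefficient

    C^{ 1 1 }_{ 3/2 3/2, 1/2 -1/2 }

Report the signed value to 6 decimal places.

+0.866025  (= +√(3/4))

triangle: 1!*2!*0!/4! = 2/24
(j±m)!: 3!*0!*0!*1!*2!*0! = 12
prefactor² = (2J+1)*Δ*N² = 3
  k=0: +1/(0!*1!*0!*0!*2!*0!) = 1/2
Σ = 1/2  ⇒  CG² = 3*1/2² = 3/4
CG = +√(3/4) = +0.866025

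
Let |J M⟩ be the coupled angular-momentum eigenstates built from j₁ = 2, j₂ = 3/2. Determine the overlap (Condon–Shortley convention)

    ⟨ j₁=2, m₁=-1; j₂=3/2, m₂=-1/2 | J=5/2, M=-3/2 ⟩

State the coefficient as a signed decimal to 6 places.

√[6·1!3!2!/7! · 1!3!1!2!1!4!] = √(144/35)
  +(−1)^0/∏(0,1,3,1,0,1)! = 1/6  (running 1/6)
  +(−1)^1/∏(1,0,2,0,1,2)! = -1/4  (running -1/12)
⟨..|..⟩ = √(144/35)·(-1/12) = -0.169031

−√(1/35) = -0.169031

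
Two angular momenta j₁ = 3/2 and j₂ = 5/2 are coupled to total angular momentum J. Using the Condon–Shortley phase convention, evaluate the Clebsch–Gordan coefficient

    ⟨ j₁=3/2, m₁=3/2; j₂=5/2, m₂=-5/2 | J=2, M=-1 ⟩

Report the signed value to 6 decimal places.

√[5·2!1!3!/7! · 3!0!0!5!1!3!] = √(360/7)
  +(−1)^0/∏(0,2,0,0,1,3)! = 1/12  (running 1/12)
⟨..|..⟩ = √(360/7)·(1/12) = +0.597614

+√(5/14) = +0.597614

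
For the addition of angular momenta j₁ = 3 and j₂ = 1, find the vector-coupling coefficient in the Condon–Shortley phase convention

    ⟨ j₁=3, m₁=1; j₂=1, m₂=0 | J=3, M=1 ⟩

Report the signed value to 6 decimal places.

+0.288675  (= +√(1/12))

√[7·1!5!1!/8! · 4!2!1!1!4!2!] = √(48)
  +(−1)^0/∏(0,1,2,1,3,0)! = 1/12  (running 1/12)
  +(−1)^1/∏(1,0,1,0,4,1)! = -1/24  (running 1/24)
⟨..|..⟩ = √(48)·(1/24) = +0.288675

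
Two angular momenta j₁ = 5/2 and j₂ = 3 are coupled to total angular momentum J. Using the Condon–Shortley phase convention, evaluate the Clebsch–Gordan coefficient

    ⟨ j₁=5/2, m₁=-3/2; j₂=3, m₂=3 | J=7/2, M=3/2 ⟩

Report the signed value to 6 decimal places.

+√(2/7) ≈ +0.534522

triangle: 2!*3!*4!/10! = 288/3628800
(j±m)!: 1!*4!*6!*0!*5!*2! = 4147200
prefactor² = (2J+1)*Δ*N² = 18432/7
  k=2: +1/(2!*0!*2!*4!*1!*0!) = 1/96
Σ = 1/96  ⇒  CG² = 18432/7*1/96² = 2/7
CG = +√(2/7) = +0.534522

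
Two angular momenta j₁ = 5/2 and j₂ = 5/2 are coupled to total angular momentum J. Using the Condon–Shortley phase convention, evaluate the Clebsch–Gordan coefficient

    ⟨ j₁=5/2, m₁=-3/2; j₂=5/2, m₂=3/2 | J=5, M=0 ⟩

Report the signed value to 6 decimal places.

triangle: 0!·5!·5!/11! = 14400/39916800
(j±m)!: 1!·4!·4!·1!·5!·5! = 8294400
prefactor² = (2J+1)·Δ·N² = 230400/7
  k=0: +1/(0!·0!·4!·4!·1!·1!) = 1/576
Σ = 1/576  ⇒  CG² = 230400/7·1/576² = 25/252
CG = +√(25/252) = +0.314970

+0.314970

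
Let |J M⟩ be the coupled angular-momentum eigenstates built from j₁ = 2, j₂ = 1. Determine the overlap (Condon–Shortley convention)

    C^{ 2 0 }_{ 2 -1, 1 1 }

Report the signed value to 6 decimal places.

triangle: 1!·3!·1!/6! = 6/720
(j±m)!: 1!·3!·2!·0!·2!·2! = 48
prefactor² = (2J+1)·Δ·N² = 2
  k=1: −1/(1!·0!·2!·1!·1!·0!) = -1/2
Σ = -1/2  ⇒  CG² = 2·(-1/2)² = 1/2
CG = −√(1/2) = -0.707107

-0.707107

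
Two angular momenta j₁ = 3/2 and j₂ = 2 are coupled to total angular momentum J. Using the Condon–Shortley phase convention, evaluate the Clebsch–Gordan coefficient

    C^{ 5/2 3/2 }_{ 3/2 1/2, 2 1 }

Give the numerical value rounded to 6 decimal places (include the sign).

-0.169031

j₁+j₂−J=1  J+j₁−j₂=2  J−j₁+j₂=3  j₁+j₂+J+1=7
(j₁±m₁, j₂±m₂, J±M) = (2,1,3,1,4,1)
P² = 144/35
sum k=0..1:
  [0] +1/6 = 1/6
  [1] −1/4 = -1/4
S = -1/12
C² = P²·S² = 1/35 ; C = -0.169031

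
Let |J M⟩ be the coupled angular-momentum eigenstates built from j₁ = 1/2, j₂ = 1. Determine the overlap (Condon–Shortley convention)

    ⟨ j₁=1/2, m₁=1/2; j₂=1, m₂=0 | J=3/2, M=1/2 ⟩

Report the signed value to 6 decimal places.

√[4·0!1!2!/4! · 1!0!1!1!2!1!] = √(2/3)
  +(−1)^0/∏(0,0,0,1,1,1)! = 1  (running 1)
⟨..|..⟩ = √(2/3)·(1) = +0.816497

+0.816497  (= +√(2/3))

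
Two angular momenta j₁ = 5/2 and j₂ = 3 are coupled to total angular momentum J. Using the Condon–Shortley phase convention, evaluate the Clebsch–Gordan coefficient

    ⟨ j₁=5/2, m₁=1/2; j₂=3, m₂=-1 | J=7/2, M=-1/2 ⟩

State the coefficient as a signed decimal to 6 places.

−√(1/63) ≈ -0.125988

j₁+j₂−J=2  J+j₁−j₂=3  J−j₁+j₂=4  j₁+j₂+J+1=10
(j₁±m₁, j₂±m₂, J±M) = (3,2,2,4,3,4)
P² = 9216/175
sum k=0..2:
  [0] +1/16 = 1/16
  [1] −1/12 = -1/12
  [2] +1/288 = 1/288
S = -5/288
C² = P²·S² = 1/63 ; C = -0.125988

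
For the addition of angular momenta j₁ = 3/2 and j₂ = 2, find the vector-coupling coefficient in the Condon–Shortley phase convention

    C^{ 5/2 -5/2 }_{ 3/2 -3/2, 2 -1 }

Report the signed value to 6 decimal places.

√[6·1!2!3!/7! · 0!3!1!3!0!5!] = √(432/7)
  +(−1)^1/∏(1,0,2,0,0,3)! = -1/12  (running -1/12)
⟨..|..⟩ = √(432/7)·(-1/12) = -0.654654

−√(3/7) ≈ -0.654654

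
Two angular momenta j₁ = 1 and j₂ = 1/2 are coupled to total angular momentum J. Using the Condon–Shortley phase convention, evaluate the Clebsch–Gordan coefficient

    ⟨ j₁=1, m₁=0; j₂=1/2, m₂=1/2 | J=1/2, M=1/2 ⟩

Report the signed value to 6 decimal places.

-0.577350  (= −√(1/3))

√[2·1!1!0!/3! · 1!1!1!0!1!0!] = √(1/3)
  +(−1)^1/∏(1,0,0,0,1,0)! = -1  (running -1)
⟨..|..⟩ = √(1/3)·(-1) = -0.577350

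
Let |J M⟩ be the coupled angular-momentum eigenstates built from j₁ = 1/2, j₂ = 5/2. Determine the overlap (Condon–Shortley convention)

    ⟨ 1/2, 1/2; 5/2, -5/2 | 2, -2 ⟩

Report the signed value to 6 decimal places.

√[5·1!0!4!/6! · 1!0!0!5!0!4!] = √(480)
  +(−1)^0/∏(0,1,0,0,0,4)! = 1/24  (running 1/24)
⟨..|..⟩ = √(480)·(1/24) = +0.912871

+√(5/6) = +0.912871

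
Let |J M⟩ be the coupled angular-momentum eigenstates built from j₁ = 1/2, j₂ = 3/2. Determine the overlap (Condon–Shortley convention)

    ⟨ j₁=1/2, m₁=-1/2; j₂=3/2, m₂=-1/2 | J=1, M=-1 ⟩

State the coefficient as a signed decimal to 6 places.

−√(1/4) ≈ -0.500000

√[3·1!0!2!/4! · 0!1!1!2!0!2!] = √(1)
  +(−1)^1/∏(1,0,0,0,0,2)! = -1/2  (running -1/2)
⟨..|..⟩ = √(1)·(-1/2) = -0.500000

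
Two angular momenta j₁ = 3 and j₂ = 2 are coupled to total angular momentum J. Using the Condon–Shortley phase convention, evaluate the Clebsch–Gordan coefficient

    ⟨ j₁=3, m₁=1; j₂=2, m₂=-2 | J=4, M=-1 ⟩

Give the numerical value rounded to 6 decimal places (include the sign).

triangle: 1!*5!*3!/10! = 720/3628800
(j±m)!: 4!*2!*0!*4!*3!*5! = 829440
prefactor² = (2J+1)*Δ*N² = 10368/7
  k=0: +1/(0!*1!*2!*0!*3!*3!) = 1/72
Σ = 1/72  ⇒  CG² = 10368/7*1/72² = 2/7
CG = +√(2/7) = +0.534522

+0.534522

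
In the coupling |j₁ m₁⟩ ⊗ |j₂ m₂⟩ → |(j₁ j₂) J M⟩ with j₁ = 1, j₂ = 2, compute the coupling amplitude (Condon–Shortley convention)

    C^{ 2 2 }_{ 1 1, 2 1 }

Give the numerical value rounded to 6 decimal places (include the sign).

j₁+j₂−J=1  J+j₁−j₂=1  J−j₁+j₂=3  j₁+j₂+J+1=6
(j₁±m₁, j₂±m₂, J±M) = (2,0,3,1,4,0)
P² = 12
sum k=0..0:
  [0] +1/6 = 1/6
S = 1/6
C² = P²·S² = 1/3 ; C = +0.577350

+√(1/3) = +0.577350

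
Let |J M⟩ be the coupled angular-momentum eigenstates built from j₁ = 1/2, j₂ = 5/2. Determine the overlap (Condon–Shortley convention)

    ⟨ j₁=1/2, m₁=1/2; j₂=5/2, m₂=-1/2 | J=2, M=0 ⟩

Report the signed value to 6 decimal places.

+√(1/2) = +0.707107

j₁+j₂−J=1  J+j₁−j₂=0  J−j₁+j₂=4  j₁+j₂+J+1=6
(j₁±m₁, j₂±m₂, J±M) = (1,0,2,3,2,2)
P² = 8
sum k=0..0:
  [0] +1/4 = 1/4
S = 1/4
C² = P²·S² = 1/2 ; C = +0.707107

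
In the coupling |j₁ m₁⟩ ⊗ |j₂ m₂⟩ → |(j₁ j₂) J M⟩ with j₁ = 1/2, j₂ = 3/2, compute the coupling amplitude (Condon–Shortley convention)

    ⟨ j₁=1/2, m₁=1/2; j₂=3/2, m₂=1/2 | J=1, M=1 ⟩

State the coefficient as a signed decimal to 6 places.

triangle: 1!×0!×2!/4! = 2/24
(j±m)!: 1!×0!×2!×1!×2!×0! = 4
prefactor² = (2J+1)×Δ×N² = 1
  k=0: +1/(0!×1!×0!×2!×0!×0!) = 1/2
Σ = 1/2  ⇒  CG² = 1×1/2² = 1/4
CG = +√(1/4) = +0.500000

+√(1/4) ≈ +0.500000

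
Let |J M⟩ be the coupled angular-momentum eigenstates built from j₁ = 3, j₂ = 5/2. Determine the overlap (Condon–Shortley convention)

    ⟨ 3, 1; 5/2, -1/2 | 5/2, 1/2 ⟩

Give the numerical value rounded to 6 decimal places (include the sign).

−√(8/35) = -0.478091

triangle: 3!*3!*2!/9! = 72/362880
(j±m)!: 4!*2!*2!*3!*3!*2! = 6912
prefactor² = (2J+1)*Δ*N² = 288/35
  k=0: +1/(0!*3!*2!*2!*1!*0!) = 1/24
  k=1: −1/(1!*2!*1!*1!*2!*1!) = -1/4
  k=2: +1/(2!*1!*0!*0!*3!*2!) = 1/24
Σ = -1/6  ⇒  CG² = 288/35*(-1/6)² = 8/35
CG = −√(8/35) = -0.478091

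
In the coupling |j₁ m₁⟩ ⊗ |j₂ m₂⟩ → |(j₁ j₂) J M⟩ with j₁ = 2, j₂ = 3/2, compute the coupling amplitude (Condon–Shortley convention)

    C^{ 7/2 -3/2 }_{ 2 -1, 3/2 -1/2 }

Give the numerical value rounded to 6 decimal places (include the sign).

j₁+j₂−J=0  J+j₁−j₂=4  J−j₁+j₂=3  j₁+j₂+J+1=8
(j₁±m₁, j₂±m₂, J±M) = (1,3,1,2,2,5)
P² = 576/7
sum k=0..0:
  [0] +1/12 = 1/12
S = 1/12
C² = P²·S² = 4/7 ; C = +0.755929

+0.755929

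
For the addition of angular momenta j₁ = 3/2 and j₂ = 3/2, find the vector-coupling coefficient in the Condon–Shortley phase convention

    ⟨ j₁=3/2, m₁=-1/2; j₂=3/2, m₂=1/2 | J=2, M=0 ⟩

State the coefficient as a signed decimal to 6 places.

-0.500000  (= −√(1/4))

triangle: 1!*2!*2!/6! = 4/720
(j±m)!: 1!*2!*2!*1!*2!*2! = 16
prefactor² = (2J+1)*Δ*N² = 4/9
  k=0: +1/(0!*1!*2!*2!*0!*0!) = 1/4
  k=1: −1/(1!*0!*1!*1!*1!*1!) = -1
Σ = -3/4  ⇒  CG² = 4/9*(-3/4)² = 1/4
CG = −√(1/4) = -0.500000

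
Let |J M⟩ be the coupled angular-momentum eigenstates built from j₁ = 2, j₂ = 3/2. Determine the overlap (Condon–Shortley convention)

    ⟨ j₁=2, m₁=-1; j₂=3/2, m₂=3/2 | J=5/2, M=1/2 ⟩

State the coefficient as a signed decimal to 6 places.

−√(27/70) ≈ -0.621059

j₁+j₂−J=1  J+j₁−j₂=3  J−j₁+j₂=2  j₁+j₂+J+1=7
(j₁±m₁, j₂±m₂, J±M) = (1,3,3,0,3,2)
P² = 216/35
sum k=1..1:
  [1] −1/4 = -1/4
S = -1/4
C² = P²·S² = 27/70 ; C = -0.621059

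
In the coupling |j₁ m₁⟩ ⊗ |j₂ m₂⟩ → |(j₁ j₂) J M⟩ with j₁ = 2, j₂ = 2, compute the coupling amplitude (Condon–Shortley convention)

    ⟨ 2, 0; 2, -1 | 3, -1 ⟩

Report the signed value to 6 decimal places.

+0.447214

j₁+j₂−J=1  J+j₁−j₂=3  J−j₁+j₂=3  j₁+j₂+J+1=8
(j₁±m₁, j₂±m₂, J±M) = (2,2,1,3,2,4)
P² = 36/5
sum k=0..1:
  [0] +1/4 = 1/4
  [1] −1/12 = -1/12
S = 1/6
C² = P²·S² = 1/5 ; C = +0.447214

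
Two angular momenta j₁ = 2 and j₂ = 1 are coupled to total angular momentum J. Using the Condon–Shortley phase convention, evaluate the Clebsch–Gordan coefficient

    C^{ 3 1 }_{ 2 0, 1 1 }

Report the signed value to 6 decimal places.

+0.632456  (= +√(2/5))

triangle: 0!×4!×2!/7! = 48/5040
(j±m)!: 2!×2!×2!×0!×4!×2! = 384
prefactor² = (2J+1)×Δ×N² = 128/5
  k=0: +1/(0!×0!×2!×2!×2!×0!) = 1/8
Σ = 1/8  ⇒  CG² = 128/5×1/8² = 2/5
CG = +√(2/5) = +0.632456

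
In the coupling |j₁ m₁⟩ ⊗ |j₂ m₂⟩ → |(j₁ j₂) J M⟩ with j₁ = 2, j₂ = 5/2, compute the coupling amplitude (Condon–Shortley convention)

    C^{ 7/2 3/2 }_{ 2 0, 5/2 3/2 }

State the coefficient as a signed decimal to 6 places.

−√(2/7) ≈ -0.534522

triangle: 1!×3!×4!/9! = 144/362880
(j±m)!: 2!×2!×4!×1!×5!×2! = 23040
prefactor² = (2J+1)×Δ×N² = 512/7
  k=0: +1/(0!×1!×2!×4!×1!×0!) = 1/48
  k=1: −1/(1!×0!×1!×3!×2!×1!) = -1/12
Σ = -1/16  ⇒  CG² = 512/7×(-1/16)² = 2/7
CG = −√(2/7) = -0.534522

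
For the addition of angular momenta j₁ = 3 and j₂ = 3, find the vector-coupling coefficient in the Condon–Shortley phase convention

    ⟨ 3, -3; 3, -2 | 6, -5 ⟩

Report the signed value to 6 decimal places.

+√(1/2) ≈ +0.707107

j₁+j₂−J=0  J+j₁−j₂=6  J−j₁+j₂=6  j₁+j₂+J+1=13
(j₁±m₁, j₂±m₂, J±M) = (0,6,1,5,1,11)
P² = 3732480000
sum k=0..0:
  [0] +1/86400 = 1/86400
S = 1/86400
C² = P²·S² = 1/2 ; C = +0.707107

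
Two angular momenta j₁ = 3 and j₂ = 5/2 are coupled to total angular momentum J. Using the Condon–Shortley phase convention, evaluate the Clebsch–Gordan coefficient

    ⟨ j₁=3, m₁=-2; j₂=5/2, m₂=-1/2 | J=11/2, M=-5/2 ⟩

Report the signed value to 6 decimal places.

+√(4/11) = +0.603023

triangle: 0!*6!*5!/12! = 86400/479001600
(j±m)!: 1!*5!*2!*3!*3!*8! = 348364800
prefactor² = (2J+1)*Δ*N² = 8294400/11
  k=0: +1/(0!*0!*5!*2!*1!*3!) = 1/1440
Σ = 1/1440  ⇒  CG² = 8294400/11*1/1440² = 4/11
CG = +√(4/11) = +0.603023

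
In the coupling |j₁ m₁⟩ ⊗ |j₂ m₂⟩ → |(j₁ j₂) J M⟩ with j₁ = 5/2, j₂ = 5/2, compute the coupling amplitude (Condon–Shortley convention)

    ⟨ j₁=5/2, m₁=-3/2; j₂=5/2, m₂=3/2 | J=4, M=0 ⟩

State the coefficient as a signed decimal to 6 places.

j₁+j₂−J=1  J+j₁−j₂=4  J−j₁+j₂=4  j₁+j₂+J+1=10
(j₁±m₁, j₂±m₂, J±M) = (1,4,4,1,4,4)
P² = 82944/175
sum k=0..1:
  [0] +1/576 = 1/576
  [1] −1/36 = -1/36
S = -5/192
C² = P²·S² = 9/28 ; C = -0.566947

−√(9/28) = -0.566947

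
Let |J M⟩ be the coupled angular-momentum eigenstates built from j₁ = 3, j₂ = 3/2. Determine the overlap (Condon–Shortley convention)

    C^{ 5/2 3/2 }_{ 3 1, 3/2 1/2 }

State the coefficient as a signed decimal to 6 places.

triangle: 2!*4!*1!/8! = 48/40320
(j±m)!: 4!*2!*2!*1!*4!*1! = 2304
prefactor² = (2J+1)*Δ*N² = 576/35
  k=1: −1/(1!*1!*1!*1!*3!*0!) = -1/6
  k=2: +1/(2!*0!*0!*0!*4!*1!) = 1/48
Σ = -7/48  ⇒  CG² = 576/35*(-7/48)² = 7/20
CG = −√(7/20) = -0.591608

−√(7/20) ≈ -0.591608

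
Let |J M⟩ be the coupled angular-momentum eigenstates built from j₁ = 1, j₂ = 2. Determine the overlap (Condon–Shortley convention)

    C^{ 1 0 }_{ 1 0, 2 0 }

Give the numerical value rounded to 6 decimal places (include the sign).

-0.632456

√[3·2!0!2!/5! · 1!1!2!2!1!1!] = √(2/5)
  +(−1)^1/∏(1,1,0,1,0,1)! = -1  (running -1)
⟨..|..⟩ = √(2/5)·(-1) = -0.632456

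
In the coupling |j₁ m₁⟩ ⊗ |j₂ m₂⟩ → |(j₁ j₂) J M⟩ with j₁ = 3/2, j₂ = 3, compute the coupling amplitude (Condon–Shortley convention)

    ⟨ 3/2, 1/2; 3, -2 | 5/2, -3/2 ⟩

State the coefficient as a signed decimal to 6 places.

triangle: 2!*1!*4!/8! = 48/40320
(j±m)!: 2!*1!*1!*5!*1!*4! = 5760
prefactor² = (2J+1)*Δ*N² = 288/7
  k=0: +1/(0!*2!*1!*1!*0!*3!) = 1/12
  k=1: −1/(1!*1!*0!*0!*1!*4!) = -1/24
Σ = 1/24  ⇒  CG² = 288/7*1/24² = 1/14
CG = +√(1/14) = +0.267261

+√(1/14) ≈ +0.267261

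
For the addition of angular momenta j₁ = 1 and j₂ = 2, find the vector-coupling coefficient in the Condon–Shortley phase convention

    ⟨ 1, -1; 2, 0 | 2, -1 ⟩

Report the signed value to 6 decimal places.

−√(1/2) ≈ -0.707107

√[5·1!1!3!/6! · 0!2!2!2!1!3!] = √(2)
  +(−1)^1/∏(1,0,1,1,0,2)! = -1/2  (running -1/2)
⟨..|..⟩ = √(2)·(-1/2) = -0.707107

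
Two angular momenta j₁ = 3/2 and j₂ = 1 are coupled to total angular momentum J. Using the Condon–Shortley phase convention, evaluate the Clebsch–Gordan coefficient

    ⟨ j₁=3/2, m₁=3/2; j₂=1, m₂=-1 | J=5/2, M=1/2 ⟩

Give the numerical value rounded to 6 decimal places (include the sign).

+0.316228

√[6·0!3!2!/6! · 3!0!0!2!3!2!] = √(72/5)
  +(−1)^0/∏(0,0,0,0,3,2)! = 1/12  (running 1/12)
⟨..|..⟩ = √(72/5)·(1/12) = +0.316228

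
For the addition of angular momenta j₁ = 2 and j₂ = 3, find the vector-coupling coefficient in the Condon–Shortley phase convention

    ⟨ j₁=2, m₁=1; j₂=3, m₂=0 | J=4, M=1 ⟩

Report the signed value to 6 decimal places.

√[9·1!3!5!/10! · 3!1!3!3!5!3!] = √(1944/7)
  +(−1)^0/∏(0,1,1,3,2,2)! = 1/24  (running 1/24)
  +(−1)^1/∏(1,0,0,2,3,3)! = -1/72  (running 1/36)
⟨..|..⟩ = √(1944/7)·(1/36) = +0.462910

+√(3/14) = +0.462910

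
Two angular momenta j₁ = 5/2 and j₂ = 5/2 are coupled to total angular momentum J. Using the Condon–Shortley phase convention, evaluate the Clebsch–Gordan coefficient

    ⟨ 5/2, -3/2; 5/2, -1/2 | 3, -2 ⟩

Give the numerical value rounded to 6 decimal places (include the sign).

-0.288675

j₁+j₂−J=2  J+j₁−j₂=3  J−j₁+j₂=3  j₁+j₂+J+1=9
(j₁±m₁, j₂±m₂, J±M) = (1,4,2,3,1,5)
P² = 48
sum k=1..2:
  [1] −1/12 = -1/12
  [2] +1/24 = 1/24
S = -1/24
C² = P²·S² = 1/12 ; C = -0.288675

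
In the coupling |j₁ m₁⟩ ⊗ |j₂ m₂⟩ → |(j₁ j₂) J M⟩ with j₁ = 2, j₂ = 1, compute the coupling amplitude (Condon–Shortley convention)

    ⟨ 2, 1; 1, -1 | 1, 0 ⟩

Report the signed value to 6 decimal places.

triangle: 2!*2!*0!/5! = 4/120
(j±m)!: 3!*1!*0!*2!*1!*1! = 12
prefactor² = (2J+1)*Δ*N² = 6/5
  k=0: +1/(0!*2!*1!*0!*1!*0!) = 1/2
Σ = 1/2  ⇒  CG² = 6/5*1/2² = 3/10
CG = +√(3/10) = +0.547723

+√(3/10) ≈ +0.547723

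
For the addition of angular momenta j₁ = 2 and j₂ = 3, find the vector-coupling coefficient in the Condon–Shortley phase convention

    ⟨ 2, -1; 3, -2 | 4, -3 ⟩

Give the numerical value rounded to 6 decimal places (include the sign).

triangle: 1!·3!·5!/10! = 720/3628800
(j±m)!: 1!·3!·1!·5!·1!·7! = 3628800
prefactor² = (2J+1)·Δ·N² = 6480
  k=0: +1/(0!·1!·3!·1!·0!·4!) = 1/144
  k=1: −1/(1!·0!·2!·0!·1!·5!) = -1/240
Σ = 1/360  ⇒  CG² = 6480·1/360² = 1/20
CG = +√(1/20) = +0.223607

+0.223607  (= +√(1/20))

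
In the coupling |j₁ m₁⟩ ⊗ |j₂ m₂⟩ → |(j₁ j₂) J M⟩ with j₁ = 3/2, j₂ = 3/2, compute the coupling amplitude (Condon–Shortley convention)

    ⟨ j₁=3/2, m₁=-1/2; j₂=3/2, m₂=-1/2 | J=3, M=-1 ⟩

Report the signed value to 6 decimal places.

j₁+j₂−J=0  J+j₁−j₂=3  J−j₁+j₂=3  j₁+j₂+J+1=7
(j₁±m₁, j₂±m₂, J±M) = (1,2,1,2,2,4)
P² = 48/5
sum k=0..0:
  [0] +1/4 = 1/4
S = 1/4
C² = P²·S² = 3/5 ; C = +0.774597

+√(3/5) = +0.774597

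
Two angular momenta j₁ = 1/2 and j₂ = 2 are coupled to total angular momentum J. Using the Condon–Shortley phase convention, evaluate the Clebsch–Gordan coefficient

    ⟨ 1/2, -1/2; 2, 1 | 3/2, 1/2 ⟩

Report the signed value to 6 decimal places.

-0.774597

√[4·1!0!3!/5! · 0!1!3!1!2!1!] = √(12/5)
  +(−1)^1/∏(1,0,0,2,0,1)! = -1/2  (running -1/2)
⟨..|..⟩ = √(12/5)·(-1/2) = -0.774597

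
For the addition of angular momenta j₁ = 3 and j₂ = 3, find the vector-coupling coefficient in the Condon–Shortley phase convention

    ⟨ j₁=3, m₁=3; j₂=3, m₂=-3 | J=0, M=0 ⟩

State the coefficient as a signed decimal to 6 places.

+0.377964  (= +√(1/7))

√[1·6!0!0!/7! · 6!0!0!6!0!0!] = √(518400/7)
  +(−1)^0/∏(0,6,0,0,0,0)! = 1/720  (running 1/720)
⟨..|..⟩ = √(518400/7)·(1/720) = +0.377964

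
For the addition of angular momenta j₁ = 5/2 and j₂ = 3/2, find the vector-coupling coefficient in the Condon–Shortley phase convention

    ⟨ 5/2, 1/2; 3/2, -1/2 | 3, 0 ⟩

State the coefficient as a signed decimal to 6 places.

j₁+j₂−J=1  J+j₁−j₂=4  J−j₁+j₂=2  j₁+j₂+J+1=8
(j₁±m₁, j₂±m₂, J±M) = (3,2,1,2,3,3)
P² = 36/5
sum k=0..1:
  [0] +1/4 = 1/4
  [1] −1/12 = -1/12
S = 1/6
C² = P²·S² = 1/5 ; C = +0.447214

+√(1/5) = +0.447214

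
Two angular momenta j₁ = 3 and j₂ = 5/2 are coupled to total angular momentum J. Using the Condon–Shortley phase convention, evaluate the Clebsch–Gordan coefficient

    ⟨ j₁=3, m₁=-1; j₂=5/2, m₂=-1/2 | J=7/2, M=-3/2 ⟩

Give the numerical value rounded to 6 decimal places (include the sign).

√[8·2!4!3!/10! · 2!4!2!3!2!5!] = √(3072/35)
  +(−1)^0/∏(0,2,4,2,0,1)! = 1/96  (running 1/96)
  +(−1)^1/∏(1,1,3,1,1,2)! = -1/12  (running -7/96)
  +(−1)^2/∏(2,0,2,0,2,3)! = 1/48  (running -5/96)
⟨..|..⟩ = √(3072/35)·(-5/96) = -0.487950

−√(5/21) = -0.487950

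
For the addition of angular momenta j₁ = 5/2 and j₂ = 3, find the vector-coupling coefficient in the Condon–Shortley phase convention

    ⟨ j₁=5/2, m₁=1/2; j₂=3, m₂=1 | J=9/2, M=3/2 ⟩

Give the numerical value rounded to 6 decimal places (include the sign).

j₁+j₂−J=1  J+j₁−j₂=4  J−j₁+j₂=5  j₁+j₂+J+1=11
(j₁±m₁, j₂±m₂, J±M) = (3,2,4,2,6,3)
P² = 138240/77
sum k=0..1:
  [0] +1/96 = 1/96
  [1] −1/72 = -1/72
S = -1/288
C² = P²·S² = 5/231 ; C = -0.147122

−√(5/231) ≈ -0.147122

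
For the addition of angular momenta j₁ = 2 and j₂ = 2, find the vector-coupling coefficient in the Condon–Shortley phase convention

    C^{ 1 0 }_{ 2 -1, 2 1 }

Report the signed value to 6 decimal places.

+0.316228  (= +√(1/10))

√[3·3!1!1!/6! · 1!3!3!1!1!1!] = √(9/10)
  +(−1)^2/∏(2,1,1,1,0,0)! = 1/2  (running 1/2)
  +(−1)^3/∏(3,0,0,0,1,1)! = -1/6  (running 1/3)
⟨..|..⟩ = √(9/10)·(1/3) = +0.316228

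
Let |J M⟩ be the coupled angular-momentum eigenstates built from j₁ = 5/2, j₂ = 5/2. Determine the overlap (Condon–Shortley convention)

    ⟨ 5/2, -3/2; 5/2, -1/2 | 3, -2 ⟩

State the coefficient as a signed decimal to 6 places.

−√(1/12) ≈ -0.288675

√[7·2!3!3!/9! · 1!4!2!3!1!5!] = √(48)
  +(−1)^1/∏(1,1,3,1,0,2)! = -1/12  (running -1/12)
  +(−1)^2/∏(2,0,2,0,1,3)! = 1/24  (running -1/24)
⟨..|..⟩ = √(48)·(-1/24) = -0.288675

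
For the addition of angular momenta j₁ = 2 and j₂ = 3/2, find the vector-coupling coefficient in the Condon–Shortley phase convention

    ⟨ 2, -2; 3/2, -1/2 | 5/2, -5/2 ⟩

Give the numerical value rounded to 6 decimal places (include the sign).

√[6·1!3!2!/7! · 0!4!1!2!0!5!] = √(576/7)
  +(−1)^1/∏(1,0,3,0,0,2)! = -1/12  (running -1/12)
⟨..|..⟩ = √(576/7)·(-1/12) = -0.755929

−√(4/7) ≈ -0.755929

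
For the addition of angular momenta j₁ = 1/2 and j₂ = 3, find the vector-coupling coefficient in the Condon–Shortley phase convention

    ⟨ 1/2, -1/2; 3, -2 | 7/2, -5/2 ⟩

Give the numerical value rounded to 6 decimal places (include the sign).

+0.925820  (= +√(6/7))

√[8·0!1!6!/8! · 0!1!1!5!1!6!] = √(86400/7)
  +(−1)^0/∏(0,0,1,1,0,5)! = 1/120  (running 1/120)
⟨..|..⟩ = √(86400/7)·(1/120) = +0.925820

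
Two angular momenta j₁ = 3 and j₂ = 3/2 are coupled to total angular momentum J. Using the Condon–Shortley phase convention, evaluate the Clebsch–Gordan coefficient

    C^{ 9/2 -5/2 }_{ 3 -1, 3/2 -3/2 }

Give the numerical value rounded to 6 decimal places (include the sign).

+√(5/12) = +0.645497

triangle: 0!×6!×3!/10! = 4320/3628800
(j±m)!: 2!×4!×0!×3!×2!×7! = 2903040
prefactor² = (2J+1)×Δ×N² = 34560
  k=0: +1/(0!×0!×4!×0!×2!×3!) = 1/288
Σ = 1/288  ⇒  CG² = 34560×1/288² = 5/12
CG = +√(5/12) = +0.645497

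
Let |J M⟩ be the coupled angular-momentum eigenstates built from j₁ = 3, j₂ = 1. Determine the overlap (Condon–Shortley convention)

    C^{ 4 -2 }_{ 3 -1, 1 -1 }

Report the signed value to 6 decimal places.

+√(15/28) = +0.731925

j₁+j₂−J=0  J+j₁−j₂=6  J−j₁+j₂=2  j₁+j₂+J+1=9
(j₁±m₁, j₂±m₂, J±M) = (2,4,0,2,2,6)
P² = 34560/7
sum k=0..0:
  [0] +1/96 = 1/96
S = 1/96
C² = P²·S² = 15/28 ; C = +0.731925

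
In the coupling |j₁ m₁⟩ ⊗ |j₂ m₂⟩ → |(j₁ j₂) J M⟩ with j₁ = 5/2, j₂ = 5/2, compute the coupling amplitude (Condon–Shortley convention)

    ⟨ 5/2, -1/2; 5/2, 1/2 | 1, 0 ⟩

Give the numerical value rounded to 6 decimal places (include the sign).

+0.119523

triangle: 4!*1!*1!/7! = 24/5040
(j±m)!: 2!*3!*3!*2!*1!*1! = 144
prefactor² = (2J+1)*Δ*N² = 72/35
  k=2: +1/(2!*2!*1!*1!*0!*0!) = 1/4
  k=3: −1/(3!*1!*0!*0!*1!*1!) = -1/6
Σ = 1/12  ⇒  CG² = 72/35*1/12² = 1/70
CG = +√(1/70) = +0.119523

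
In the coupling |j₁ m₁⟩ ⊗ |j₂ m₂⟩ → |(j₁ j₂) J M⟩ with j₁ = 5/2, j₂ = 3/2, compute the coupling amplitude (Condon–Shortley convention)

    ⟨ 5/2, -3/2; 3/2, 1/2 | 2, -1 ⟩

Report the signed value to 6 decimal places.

+√(1/42) ≈ +0.154303

j₁+j₂−J=2  J+j₁−j₂=3  J−j₁+j₂=1  j₁+j₂+J+1=7
(j₁±m₁, j₂±m₂, J±M) = (1,4,2,1,1,3)
P² = 24/7
sum k=1..2:
  [1] −1/6 = -1/6
  [2] +1/4 = 1/4
S = 1/12
C² = P²·S² = 1/42 ; C = +0.154303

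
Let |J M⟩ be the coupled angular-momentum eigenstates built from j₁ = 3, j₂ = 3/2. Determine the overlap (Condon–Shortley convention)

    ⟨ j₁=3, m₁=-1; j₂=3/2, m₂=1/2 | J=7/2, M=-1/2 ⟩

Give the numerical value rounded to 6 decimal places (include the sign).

triangle: 1!×5!×2!/9! = 240/362880
(j±m)!: 2!×4!×2!×1!×3!×4! = 13824
prefactor² = (2J+1)×Δ×N² = 512/7
  k=0: +1/(0!×1!×4!×2!×1!×0!) = 1/48
  k=1: −1/(1!×0!×3!×1!×2!×1!) = -1/12
Σ = -1/16  ⇒  CG² = 512/7×(-1/16)² = 2/7
CG = −√(2/7) = -0.534522

−√(2/7) ≈ -0.534522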